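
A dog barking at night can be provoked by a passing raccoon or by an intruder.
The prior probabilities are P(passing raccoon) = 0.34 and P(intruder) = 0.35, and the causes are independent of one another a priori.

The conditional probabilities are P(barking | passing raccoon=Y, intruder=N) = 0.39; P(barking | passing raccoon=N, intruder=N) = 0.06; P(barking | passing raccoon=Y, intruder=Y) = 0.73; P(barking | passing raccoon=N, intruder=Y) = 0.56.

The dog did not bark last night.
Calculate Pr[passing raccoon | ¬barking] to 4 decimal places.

Pr[passing raccoon | ¬barking] ≈ 0.2485

For the numerator, keep only passing raccoon=true terms: 0.134810 + 0.032130 = 0.166940
Normalizer over all consistent configurations: 0.94×0.66×0.65 + 0.44×0.66×0.35 + 0.61×0.34×0.65 + 0.27×0.34×0.35 = 0.671840
Posterior = 0.166940 / 0.671840 ≈ 0.2485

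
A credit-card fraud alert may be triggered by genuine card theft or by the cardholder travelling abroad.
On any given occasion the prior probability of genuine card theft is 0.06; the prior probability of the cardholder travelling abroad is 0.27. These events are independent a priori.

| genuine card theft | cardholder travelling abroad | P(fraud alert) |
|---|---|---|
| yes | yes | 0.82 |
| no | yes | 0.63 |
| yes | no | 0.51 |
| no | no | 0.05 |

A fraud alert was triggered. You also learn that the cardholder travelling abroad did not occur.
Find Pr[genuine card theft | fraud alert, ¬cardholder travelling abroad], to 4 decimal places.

Pr[genuine card theft | fraud alert, ¬cardholder travelling abroad] ≈ 0.3943

P(fraud alert | ¬cardholder travelling abroad) = 0.05·0.94 + 0.51·0.06 = 0.047000 + 0.030600 = 0.077600
Restricting to configurations with genuine card theft present: 0.51·0.06 = 0.030600.
So P(genuine card theft | fraud alert, ¬cardholder travelling abroad) = 0.030600/0.077600 ≈ 0.3943.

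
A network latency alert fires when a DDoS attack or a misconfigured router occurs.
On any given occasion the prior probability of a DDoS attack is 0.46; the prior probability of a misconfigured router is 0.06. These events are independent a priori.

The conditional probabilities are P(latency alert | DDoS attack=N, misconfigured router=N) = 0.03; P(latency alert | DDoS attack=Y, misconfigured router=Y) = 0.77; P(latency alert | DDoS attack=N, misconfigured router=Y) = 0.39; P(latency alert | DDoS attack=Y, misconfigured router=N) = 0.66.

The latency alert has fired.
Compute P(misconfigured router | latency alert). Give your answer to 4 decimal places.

Sum P(latency alert|·) weighted by the priors over the 4 (DDoS attack, misconfigured router) configurations:
  P(latency alert) = 0.03·0.54·0.94 + 0.39·0.54·0.06 + 0.66·0.46·0.94 + 0.77·0.46·0.06
        = 0.015228 + 0.012636 + 0.285384 + 0.021252 = 0.334500
The terms with misconfigured router present sum to 0.033888, so
  P(misconfigured router | latency alert) = 0.033888 / 0.334500 ≈ 0.1013

P(misconfigured router | latency alert) ≈ 0.1013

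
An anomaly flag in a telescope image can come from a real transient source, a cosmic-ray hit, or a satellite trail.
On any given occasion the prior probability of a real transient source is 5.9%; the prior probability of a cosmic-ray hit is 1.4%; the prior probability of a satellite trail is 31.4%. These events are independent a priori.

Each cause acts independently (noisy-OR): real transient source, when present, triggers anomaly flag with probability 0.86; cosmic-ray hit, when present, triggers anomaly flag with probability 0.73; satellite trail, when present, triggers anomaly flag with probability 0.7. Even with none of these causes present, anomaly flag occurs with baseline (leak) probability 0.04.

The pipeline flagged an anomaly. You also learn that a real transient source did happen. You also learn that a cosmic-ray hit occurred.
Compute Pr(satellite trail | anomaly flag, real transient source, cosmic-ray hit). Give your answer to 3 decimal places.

Pr(satellite trail | anomaly flag, real transient source, cosmic-ray hit) ≈ 0.320

Under noisy-OR, P(anomaly flag | causes) = 1 − (1−0.04)·∏(1−qᵢ) over the active causes.
By total probability over both values of satellite trail:
  P(anomaly flag | real transient source, cosmic-ray hit) = 0.963712×0.686 + 0.989114×0.314
        = 0.661106 + 0.310582 = 0.971688
Keeping only the satellite trail-present terms gives 0.310582, so
  P(satellite trail | anomaly flag, real transient source, cosmic-ray hit) = 0.310582 / 0.971688 ≈ 0.320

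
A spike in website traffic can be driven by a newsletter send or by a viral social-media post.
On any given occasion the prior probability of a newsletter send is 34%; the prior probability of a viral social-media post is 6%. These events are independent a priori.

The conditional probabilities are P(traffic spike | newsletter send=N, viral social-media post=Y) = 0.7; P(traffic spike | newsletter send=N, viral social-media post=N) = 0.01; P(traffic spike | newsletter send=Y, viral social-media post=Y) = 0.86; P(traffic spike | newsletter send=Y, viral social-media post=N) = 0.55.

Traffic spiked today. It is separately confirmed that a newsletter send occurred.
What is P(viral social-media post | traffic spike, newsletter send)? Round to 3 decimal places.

P(traffic spike | newsletter send) = 0.55*0.94 + 0.86*0.06 = 0.517000 + 0.051600 = 0.568600
The viral social-media post-present share is 0.86*0.06 = 0.051600.
P(viral social-media post | traffic spike, newsletter send) = 0.051600 / 0.568600 ≈ 0.091

P(viral social-media post | traffic spike, newsletter send) ≈ 0.091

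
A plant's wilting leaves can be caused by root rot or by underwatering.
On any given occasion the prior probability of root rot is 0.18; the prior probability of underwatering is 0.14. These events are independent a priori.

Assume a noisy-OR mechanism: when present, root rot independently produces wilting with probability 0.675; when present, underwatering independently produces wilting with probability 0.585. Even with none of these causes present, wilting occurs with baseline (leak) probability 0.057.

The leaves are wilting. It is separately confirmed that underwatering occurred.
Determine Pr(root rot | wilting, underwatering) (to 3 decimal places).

Pr(root rot | wilting, underwatering) ≈ 0.239

Under noisy-OR, P(wilting | causes) = 1 − (1−0.057)·∏(1−qᵢ) over the active causes.
P(wilting | underwatering) = 0.608655*0.82 + 0.872813*0.18 = 0.499097 + 0.157106 = 0.656203
The root rot-present share is 0.872813*0.18 = 0.157106.
P(root rot | wilting, underwatering) = 0.157106 / 0.656203 ≈ 0.239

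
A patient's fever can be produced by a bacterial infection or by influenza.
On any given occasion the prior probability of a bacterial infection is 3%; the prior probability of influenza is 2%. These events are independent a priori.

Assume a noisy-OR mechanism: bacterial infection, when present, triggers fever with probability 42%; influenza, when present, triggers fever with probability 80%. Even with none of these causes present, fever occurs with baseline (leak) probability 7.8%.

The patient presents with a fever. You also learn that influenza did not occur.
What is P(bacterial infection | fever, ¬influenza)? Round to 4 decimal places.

Under noisy-OR, P(fever | causes) = 1 − (1−0.078)·∏(1−qᵢ) over the active causes.
For the numerator, keep only bacterial infection=true terms: 0.46524*0.03 = 0.013957
Denominator P(fever | ¬influenza): 0.078*0.97 + 0.46524*0.03 = 0.089617
P(bacterial infection | fever, ¬influenza) = 0.013957/0.089617 ≈ 0.1557

P(bacterial infection | fever, ¬influenza) ≈ 0.1557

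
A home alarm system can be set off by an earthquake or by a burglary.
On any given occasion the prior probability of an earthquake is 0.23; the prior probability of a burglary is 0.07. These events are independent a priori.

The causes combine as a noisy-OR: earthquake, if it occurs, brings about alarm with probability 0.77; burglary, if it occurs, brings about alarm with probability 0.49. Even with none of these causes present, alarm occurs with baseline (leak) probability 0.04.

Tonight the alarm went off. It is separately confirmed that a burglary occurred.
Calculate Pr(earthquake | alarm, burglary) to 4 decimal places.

Under noisy-OR, P(alarm | causes) = 1 − (1−0.04)·∏(1−qᵢ) over the active causes.
Numerator (weight on configurations with earthquake): 0.887392×0.23 = 0.204100
Denominator P(alarm | burglary): 0.5104×0.77 + 0.887392×0.23 = 0.597108
Posterior = 0.204100 / 0.597108 ≈ 0.3418

Pr(earthquake | alarm, burglary) ≈ 0.3418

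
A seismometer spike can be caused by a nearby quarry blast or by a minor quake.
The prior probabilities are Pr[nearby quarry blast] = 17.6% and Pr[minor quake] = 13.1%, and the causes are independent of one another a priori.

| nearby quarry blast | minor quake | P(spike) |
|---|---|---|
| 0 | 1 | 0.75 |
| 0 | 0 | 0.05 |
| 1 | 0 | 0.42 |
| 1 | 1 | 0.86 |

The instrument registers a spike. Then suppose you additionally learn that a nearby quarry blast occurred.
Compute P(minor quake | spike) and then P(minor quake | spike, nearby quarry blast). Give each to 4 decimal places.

Enumerate the 4 (nearby quarry blast, minor quake) configurations and weight by the priors:
  P(spike) = 0.05*0.824*0.869 + 0.75*0.824*0.131 + 0.42*0.176*0.869 + 0.86*0.176*0.131
        = 0.035803 + 0.080958 + 0.064236 + 0.019828 = 0.200825
Keeping only the minor quake-present terms gives 0.100786, so
  P(minor quake | spike) = 0.100786 / 0.200825 ≈ 0.5019

With the extra evidence:
By total probability over both values of minor quake:
  P(spike | nearby quarry blast) = 0.42×0.869 + 0.86×0.131
        = 0.364980 + 0.112660 = 0.477640
Keeping only the minor quake-present terms gives 0.112660, so
  P(minor quake | spike, nearby quarry blast) = 0.112660 / 0.477640 ≈ 0.2359

P(minor quake | spike) ≈ 0.5019; P(minor quake | spike, nearby quarry blast) ≈ 0.2359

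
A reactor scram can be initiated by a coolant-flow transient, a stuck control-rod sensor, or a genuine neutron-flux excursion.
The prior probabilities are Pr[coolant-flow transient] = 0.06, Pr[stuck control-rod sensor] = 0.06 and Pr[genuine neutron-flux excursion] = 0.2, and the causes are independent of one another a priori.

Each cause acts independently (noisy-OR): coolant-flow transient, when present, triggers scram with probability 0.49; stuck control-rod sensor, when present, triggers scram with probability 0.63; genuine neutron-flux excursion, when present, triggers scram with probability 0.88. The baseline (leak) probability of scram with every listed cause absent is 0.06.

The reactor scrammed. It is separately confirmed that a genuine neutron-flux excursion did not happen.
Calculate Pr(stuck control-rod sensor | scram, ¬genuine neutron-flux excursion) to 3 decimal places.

Under noisy-OR, P(scram | causes) = 1 − (1−0.06)·∏(1−qᵢ) over the active causes.
P(scram | ¬genuine neutron-flux excursion) = 0.06·0.94·0.94 + 0.6522·0.94·0.06 + 0.5206·0.06·0.94 + 0.822622·0.06·0.06 = 0.053016 + 0.036784 + 0.029362 + 0.002961 = 0.122123
Of this, 0.039745 comes from 0.036784 + 0.002961 (the stuck control-rod sensor=true cases).
P(stuck control-rod sensor | scram, ¬genuine neutron-flux excursion) = 0.039745 / 0.122123 ≈ 0.325

Pr(stuck control-rod sensor | scram, ¬genuine neutron-flux excursion) ≈ 0.325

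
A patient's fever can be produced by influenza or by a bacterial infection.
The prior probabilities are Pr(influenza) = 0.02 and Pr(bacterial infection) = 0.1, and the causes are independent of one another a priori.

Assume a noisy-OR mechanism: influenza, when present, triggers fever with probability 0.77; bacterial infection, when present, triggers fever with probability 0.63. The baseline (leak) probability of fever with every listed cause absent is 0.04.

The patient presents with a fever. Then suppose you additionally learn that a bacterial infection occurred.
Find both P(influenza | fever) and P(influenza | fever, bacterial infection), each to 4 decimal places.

Under noisy-OR, P(fever | causes) = 1 − (1−0.04)·∏(1−qᵢ) over the active causes.
Weight on influenza=true, given the evidence: 0.014026 + 0.001837 = 0.015863
Denominator P(fever): 0.04·0.98·0.9 + 0.6448·0.98·0.1 + 0.7792·0.02·0.9 + 0.918304·0.02·0.1 = 0.114333
P(influenza | fever) = 0.015863/0.114333 ≈ 0.1387

Now also conditioning on bacterial infection=true:
Weight on influenza=true, given the evidence: 0.918304*0.02 = 0.018366
Normalizer over all consistent configurations: 0.6448*0.98 + 0.918304*0.02 = 0.650270
Posterior = 0.018366 / 0.650270 ≈ 0.0282
The drop from 0.1387 to 0.0282 is the explaining-away (discounting) effect.

P(influenza | fever) ≈ 0.1387; P(influenza | fever, bacterial infection) ≈ 0.0282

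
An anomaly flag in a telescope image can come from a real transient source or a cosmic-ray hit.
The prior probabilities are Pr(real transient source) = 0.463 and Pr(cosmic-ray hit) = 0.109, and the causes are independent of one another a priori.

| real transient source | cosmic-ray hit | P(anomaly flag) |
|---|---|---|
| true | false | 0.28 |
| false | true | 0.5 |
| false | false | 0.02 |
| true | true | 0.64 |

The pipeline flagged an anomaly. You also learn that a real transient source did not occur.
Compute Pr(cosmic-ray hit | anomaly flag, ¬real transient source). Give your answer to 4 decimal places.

For the numerator, keep only cosmic-ray hit=true terms: 0.5*0.109 = 0.054500
The normalizing constant is 0.02*0.891 + 0.5*0.109 = 0.072320
Posterior = 0.054500 / 0.072320 ≈ 0.7536

Pr(cosmic-ray hit | anomaly flag, ¬real transient source) ≈ 0.7536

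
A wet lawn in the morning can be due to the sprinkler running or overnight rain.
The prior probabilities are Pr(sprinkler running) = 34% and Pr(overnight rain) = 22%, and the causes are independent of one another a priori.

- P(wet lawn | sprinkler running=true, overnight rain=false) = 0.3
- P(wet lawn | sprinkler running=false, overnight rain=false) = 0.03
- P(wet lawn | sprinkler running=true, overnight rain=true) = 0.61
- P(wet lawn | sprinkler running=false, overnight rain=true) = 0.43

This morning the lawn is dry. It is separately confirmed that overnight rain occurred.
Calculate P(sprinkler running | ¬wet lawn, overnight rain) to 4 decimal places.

P(sprinkler running | ¬wet lawn, overnight rain) ≈ 0.2606

P(¬wet lawn | overnight rain) = 0.57*0.66 + 0.39*0.34 = 0.376200 + 0.132600 = 0.508800
Restricting to configurations with sprinkler running present: 0.39*0.34 = 0.132600.
Hence the posterior is 0.132600/0.508800 ≈ 0.2606.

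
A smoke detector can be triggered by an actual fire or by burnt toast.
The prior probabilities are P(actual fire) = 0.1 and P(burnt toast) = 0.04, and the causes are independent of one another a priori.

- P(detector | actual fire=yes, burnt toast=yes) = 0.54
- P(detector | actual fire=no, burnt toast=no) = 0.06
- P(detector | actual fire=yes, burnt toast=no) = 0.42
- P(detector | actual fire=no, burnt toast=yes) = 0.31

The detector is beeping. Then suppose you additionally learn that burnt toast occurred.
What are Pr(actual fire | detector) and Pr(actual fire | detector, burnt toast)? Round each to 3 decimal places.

P(detector) = 0.06·0.9·0.96 + 0.31·0.9·0.04 + 0.42·0.1·0.96 + 0.54·0.1·0.04 = 0.051840 + 0.011160 + 0.040320 + 0.002160 = 0.105480
Restricting to configurations with actual fire present: 0.040320 + 0.002160 = 0.042480.
P(actual fire | detector) = 0.042480 / 0.105480 ≈ 0.403

Now condition on the additional information:
For the numerator, keep only actual fire=true terms: 0.54×0.1 = 0.054000
Normalizer over all consistent configurations: 0.31×0.9 + 0.54×0.1 = 0.333000
Posterior = 0.054000 / 0.333000 ≈ 0.162

Pr(actual fire | detector) ≈ 0.403; Pr(actual fire | detector, burnt toast) ≈ 0.162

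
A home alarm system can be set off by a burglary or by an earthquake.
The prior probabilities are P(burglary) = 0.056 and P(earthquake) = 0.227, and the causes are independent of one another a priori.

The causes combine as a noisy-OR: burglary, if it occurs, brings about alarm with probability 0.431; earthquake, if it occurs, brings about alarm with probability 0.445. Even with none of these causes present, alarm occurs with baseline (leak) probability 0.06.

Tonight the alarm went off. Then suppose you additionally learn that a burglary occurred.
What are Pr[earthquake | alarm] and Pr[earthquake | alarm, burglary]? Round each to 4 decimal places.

Pr[earthquake | alarm] ≈ 0.6355; Pr[earthquake | alarm, burglary] ≈ 0.3074

Under noisy-OR, P(alarm | causes) = 1 − (1−0.06)·∏(1−qᵢ) over the active causes.
P(alarm) = 0.06·0.944·0.773 + 0.4783·0.944·0.227 + 0.46514·0.056·0.773 + 0.703153·0.056·0.227 = 0.043783 + 0.102494 + 0.020135 + 0.008938 = 0.175350
Of this, 0.111432 comes from 0.102494 + 0.008938 (the earthquake=true cases).
So P(earthquake | alarm) = 0.111432/0.175350 ≈ 0.6355.

Now condition on the additional information:
Weight on earthquake=true, given the evidence: 0.703153·0.227 = 0.159616
Denominator P(alarm | burglary): 0.46514·0.773 + 0.703153·0.227 = 0.519169
P(earthquake | alarm, burglary) = 0.159616/0.519169 ≈ 0.3074
Conditioning on burglary lowers the posterior on earthquake: the classic explaining-away effect in a common-effect structure.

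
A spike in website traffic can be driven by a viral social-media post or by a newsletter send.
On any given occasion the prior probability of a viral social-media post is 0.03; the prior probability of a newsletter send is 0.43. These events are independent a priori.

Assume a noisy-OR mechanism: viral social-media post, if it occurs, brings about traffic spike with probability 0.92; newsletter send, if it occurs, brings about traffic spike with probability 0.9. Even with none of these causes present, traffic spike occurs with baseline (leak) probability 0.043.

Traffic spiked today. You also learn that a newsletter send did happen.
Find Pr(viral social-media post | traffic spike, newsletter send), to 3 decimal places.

Pr(viral social-media post | traffic spike, newsletter send) ≈ 0.033

Under noisy-OR, P(traffic spike | causes) = 1 − (1−0.043)·∏(1−qᵢ) over the active causes.
Numerator (weight on configurations with viral social-media post): 0.992344·0.03 = 0.029770
Normalizer over all consistent configurations: 0.9043·0.97 + 0.992344·0.03 = 0.906941
Posterior = 0.029770 / 0.906941 ≈ 0.033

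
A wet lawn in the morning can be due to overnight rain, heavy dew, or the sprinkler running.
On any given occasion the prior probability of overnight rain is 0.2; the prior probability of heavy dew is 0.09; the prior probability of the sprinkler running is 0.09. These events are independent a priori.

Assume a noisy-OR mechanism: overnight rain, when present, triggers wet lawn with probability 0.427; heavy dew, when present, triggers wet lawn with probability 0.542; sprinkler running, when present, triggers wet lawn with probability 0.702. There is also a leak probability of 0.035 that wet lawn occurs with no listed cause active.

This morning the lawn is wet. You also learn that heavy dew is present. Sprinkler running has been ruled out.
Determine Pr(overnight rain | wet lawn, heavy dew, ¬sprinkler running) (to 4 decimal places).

Under noisy-OR, P(wet lawn | causes) = 1 − (1−0.035)·∏(1−qᵢ) over the active causes.
Numerator (weight on configurations with overnight rain): 0.746751*0.2 = 0.149350
The normalizing constant is 0.55803*0.8 + 0.746751*0.2 = 0.595774
P(overnight rain | wet lawn, heavy dew, ¬sprinkler running) = 0.149350/0.595774 ≈ 0.2507

Pr(overnight rain | wet lawn, heavy dew, ¬sprinkler running) ≈ 0.2507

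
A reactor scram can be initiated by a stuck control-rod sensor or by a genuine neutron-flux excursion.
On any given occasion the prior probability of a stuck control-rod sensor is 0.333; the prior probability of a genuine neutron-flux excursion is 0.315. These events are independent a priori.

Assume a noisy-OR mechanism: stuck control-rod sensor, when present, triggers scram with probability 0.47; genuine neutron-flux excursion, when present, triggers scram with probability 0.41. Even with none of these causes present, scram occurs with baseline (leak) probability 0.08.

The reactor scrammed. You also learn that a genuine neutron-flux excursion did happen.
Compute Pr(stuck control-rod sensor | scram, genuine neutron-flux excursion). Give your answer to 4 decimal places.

Under noisy-OR, P(scram | causes) = 1 − (1−0.08)·∏(1−qᵢ) over the active causes.
Sum P(scram|·) weighted by the priors over both values of stuck control-rod sensor:
  P(scram | genuine neutron-flux excursion) = 0.4572×0.667 + 0.712316×0.333
        = 0.304952 + 0.237201 = 0.542153
Configurations with stuck control-rod sensor contribute 0.237201, so
  P(stuck control-rod sensor | scram, genuine neutron-flux excursion) = 0.237201 / 0.542153 ≈ 0.4375

Pr(stuck control-rod sensor | scram, genuine neutron-flux excursion) ≈ 0.4375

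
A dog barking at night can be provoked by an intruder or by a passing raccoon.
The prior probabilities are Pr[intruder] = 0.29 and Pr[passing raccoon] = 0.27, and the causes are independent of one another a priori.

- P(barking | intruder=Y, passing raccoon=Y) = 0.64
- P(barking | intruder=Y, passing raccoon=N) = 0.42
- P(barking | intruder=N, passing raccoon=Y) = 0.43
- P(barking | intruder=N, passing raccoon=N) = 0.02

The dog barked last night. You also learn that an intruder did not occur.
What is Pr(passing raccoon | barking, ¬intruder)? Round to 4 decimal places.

Pr(passing raccoon | barking, ¬intruder) ≈ 0.8883

For the numerator, keep only passing raccoon=true terms: 0.43*0.27 = 0.116100
Denominator P(barking | ¬intruder): 0.02*0.73 + 0.43*0.27 = 0.130700
Posterior = 0.116100 / 0.130700 ≈ 0.8883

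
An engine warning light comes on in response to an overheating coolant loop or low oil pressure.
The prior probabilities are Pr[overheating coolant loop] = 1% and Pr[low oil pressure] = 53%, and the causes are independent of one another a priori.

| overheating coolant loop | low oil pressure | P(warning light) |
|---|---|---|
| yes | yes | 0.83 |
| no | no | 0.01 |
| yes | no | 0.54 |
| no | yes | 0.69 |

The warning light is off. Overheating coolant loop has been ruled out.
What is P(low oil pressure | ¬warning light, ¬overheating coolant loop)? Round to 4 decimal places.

P(low oil pressure | ¬warning light, ¬overheating coolant loop) ≈ 0.2610

P(¬warning light | ¬overheating coolant loop) = 0.99·0.47 + 0.31·0.53 = 0.465300 + 0.164300 = 0.629600
The low oil pressure-present share is 0.31·0.53 = 0.164300.
So P(low oil pressure | ¬warning light, ¬overheating coolant loop) = 0.164300/0.629600 ≈ 0.2610.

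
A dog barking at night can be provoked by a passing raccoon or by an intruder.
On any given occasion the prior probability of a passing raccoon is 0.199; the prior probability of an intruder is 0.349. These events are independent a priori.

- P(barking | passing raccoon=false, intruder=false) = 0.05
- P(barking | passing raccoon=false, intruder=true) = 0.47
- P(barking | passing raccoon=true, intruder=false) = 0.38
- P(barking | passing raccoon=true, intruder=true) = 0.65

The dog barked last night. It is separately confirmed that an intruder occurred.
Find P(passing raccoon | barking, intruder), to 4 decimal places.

P(barking | intruder) = 0.47·0.801 + 0.65·0.199 = 0.376470 + 0.129350 = 0.505820
The passing raccoon-present share is 0.65·0.199 = 0.129350.
Hence the posterior is 0.129350/0.505820 ≈ 0.2557.

P(passing raccoon | barking, intruder) ≈ 0.2557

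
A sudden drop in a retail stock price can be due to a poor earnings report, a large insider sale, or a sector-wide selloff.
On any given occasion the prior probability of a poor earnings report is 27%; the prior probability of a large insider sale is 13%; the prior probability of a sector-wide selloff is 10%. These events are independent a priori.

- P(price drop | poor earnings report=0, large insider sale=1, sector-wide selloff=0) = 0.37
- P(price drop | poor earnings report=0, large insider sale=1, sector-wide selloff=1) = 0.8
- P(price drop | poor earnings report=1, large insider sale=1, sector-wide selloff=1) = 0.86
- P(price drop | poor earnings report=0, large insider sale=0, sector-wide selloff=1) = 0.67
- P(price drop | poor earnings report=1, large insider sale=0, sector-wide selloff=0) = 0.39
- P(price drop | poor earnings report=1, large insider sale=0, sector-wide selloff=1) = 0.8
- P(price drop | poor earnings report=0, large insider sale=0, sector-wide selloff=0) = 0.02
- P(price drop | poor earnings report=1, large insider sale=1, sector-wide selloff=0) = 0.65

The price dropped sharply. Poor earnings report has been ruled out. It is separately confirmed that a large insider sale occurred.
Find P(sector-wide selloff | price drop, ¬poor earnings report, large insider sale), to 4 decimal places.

By total probability over both values of sector-wide selloff:
  P(price drop | ¬poor earnings report, large insider sale) = 0.37·0.9 + 0.8·0.1
        = 0.333000 + 0.080000 = 0.413000
The terms with sector-wide selloff present sum to 0.080000, so
  P(sector-wide selloff | price drop, ¬poor earnings report, large insider sale) = 0.080000 / 0.413000 ≈ 0.1937

P(sector-wide selloff | price drop, ¬poor earnings report, large insider sale) ≈ 0.1937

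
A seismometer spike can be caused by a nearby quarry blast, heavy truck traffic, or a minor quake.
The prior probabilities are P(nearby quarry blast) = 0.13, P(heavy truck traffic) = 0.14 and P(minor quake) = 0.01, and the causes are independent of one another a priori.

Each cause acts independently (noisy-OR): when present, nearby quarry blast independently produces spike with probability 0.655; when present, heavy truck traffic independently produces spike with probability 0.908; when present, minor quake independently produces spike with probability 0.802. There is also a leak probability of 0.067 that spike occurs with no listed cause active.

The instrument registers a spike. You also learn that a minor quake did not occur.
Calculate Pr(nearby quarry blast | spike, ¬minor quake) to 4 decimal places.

Pr(nearby quarry blast | spike, ¬minor quake) ≈ 0.3666

Under noisy-OR, P(spike | causes) = 1 − (1−0.067)·∏(1−qᵢ) over the active causes.
Sum P(spike|·) weighted by the priors over the 4 (nearby quarry blast, heavy truck traffic) configurations:
  P(spike | ¬minor quake) = 0.067×0.87×0.86 + 0.914164×0.87×0.14 + 0.678115×0.13×0.86 + 0.970387×0.13×0.14
        = 0.050129 + 0.111345 + 0.075813 + 0.017661 = 0.254948
Keeping only the nearby quarry blast-present terms gives 0.093474, so
  P(nearby quarry blast | spike, ¬minor quake) = 0.093474 / 0.254948 ≈ 0.3666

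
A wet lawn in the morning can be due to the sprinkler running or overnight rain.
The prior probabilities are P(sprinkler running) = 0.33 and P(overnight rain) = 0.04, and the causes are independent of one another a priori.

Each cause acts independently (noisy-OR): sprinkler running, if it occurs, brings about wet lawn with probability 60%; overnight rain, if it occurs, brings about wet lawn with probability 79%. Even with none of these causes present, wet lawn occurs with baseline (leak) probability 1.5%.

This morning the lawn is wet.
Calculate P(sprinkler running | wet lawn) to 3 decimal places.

Under noisy-OR, P(wet lawn | causes) = 1 − (1−0.015)·∏(1−qᵢ) over the active causes.
Numerator (weight on configurations with sprinkler running): 0.191981 + 0.012108 = 0.204089
Denominator P(wet lawn): 0.015*0.67*0.96 + 0.79315*0.67*0.04 + 0.606*0.33*0.96 + 0.91726*0.33*0.04 = 0.234993
P(sprinkler running | wet lawn) = 0.204089/0.234993 ≈ 0.868

P(sprinkler running | wet lawn) ≈ 0.868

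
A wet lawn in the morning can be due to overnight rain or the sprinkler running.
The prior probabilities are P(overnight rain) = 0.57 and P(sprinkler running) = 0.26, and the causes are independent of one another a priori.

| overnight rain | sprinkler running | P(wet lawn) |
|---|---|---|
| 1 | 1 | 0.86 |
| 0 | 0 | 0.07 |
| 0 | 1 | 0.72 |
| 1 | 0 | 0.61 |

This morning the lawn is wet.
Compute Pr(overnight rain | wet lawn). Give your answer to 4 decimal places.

P(wet lawn) = 0.07*0.43*0.74 + 0.72*0.43*0.26 + 0.61*0.57*0.74 + 0.86*0.57*0.26 = 0.022274 + 0.080496 + 0.257298 + 0.127452 = 0.487520
Restricting to configurations with overnight rain present: 0.257298 + 0.127452 = 0.384750.
Hence the posterior is 0.384750/0.487520 ≈ 0.7892.

Pr(overnight rain | wet lawn) ≈ 0.7892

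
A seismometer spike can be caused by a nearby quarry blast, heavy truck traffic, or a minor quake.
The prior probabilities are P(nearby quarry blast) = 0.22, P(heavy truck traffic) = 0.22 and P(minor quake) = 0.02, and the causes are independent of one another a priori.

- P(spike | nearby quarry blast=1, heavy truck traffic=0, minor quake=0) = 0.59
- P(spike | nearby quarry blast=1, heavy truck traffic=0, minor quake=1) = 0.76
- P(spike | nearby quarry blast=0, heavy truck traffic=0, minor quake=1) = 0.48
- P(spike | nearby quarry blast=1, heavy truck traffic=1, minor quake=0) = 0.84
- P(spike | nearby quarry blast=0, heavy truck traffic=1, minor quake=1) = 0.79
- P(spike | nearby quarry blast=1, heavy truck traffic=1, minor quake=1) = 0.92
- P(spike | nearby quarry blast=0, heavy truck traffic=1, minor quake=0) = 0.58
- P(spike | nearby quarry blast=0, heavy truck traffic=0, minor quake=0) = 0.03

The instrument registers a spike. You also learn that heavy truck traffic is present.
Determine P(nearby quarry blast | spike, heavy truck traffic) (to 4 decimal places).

P(nearby quarry blast | spike, heavy truck traffic) ≈ 0.2889

For the numerator, keep only nearby quarry blast=true terms: 0.181104 + 0.004048 = 0.185152
Denominator P(spike | heavy truck traffic): 0.58·0.78·0.98 + 0.79·0.78·0.02 + 0.84·0.22·0.98 + 0.92·0.22·0.02 = 0.640828
P(nearby quarry blast | spike, heavy truck traffic) = 0.185152/0.640828 ≈ 0.2889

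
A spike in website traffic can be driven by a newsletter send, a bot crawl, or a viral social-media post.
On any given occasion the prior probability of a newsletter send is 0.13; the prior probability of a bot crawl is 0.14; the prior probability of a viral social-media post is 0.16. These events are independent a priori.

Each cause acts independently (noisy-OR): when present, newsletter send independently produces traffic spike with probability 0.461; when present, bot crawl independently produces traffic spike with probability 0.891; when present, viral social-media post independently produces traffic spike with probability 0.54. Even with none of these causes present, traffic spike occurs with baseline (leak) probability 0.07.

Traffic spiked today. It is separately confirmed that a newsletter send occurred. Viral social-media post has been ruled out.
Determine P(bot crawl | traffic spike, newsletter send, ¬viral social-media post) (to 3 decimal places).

Under noisy-OR, P(traffic spike | causes) = 1 − (1−0.07)·∏(1−qᵢ) over the active causes.
Numerator (weight on configurations with bot crawl): 0.945362×0.14 = 0.132351
Denominator P(traffic spike | newsletter send, ¬viral social-media post): 0.49873×0.86 + 0.945362×0.14 = 0.561259
P(bot crawl | traffic spike, newsletter send, ¬viral social-media post) = 0.132351/0.561259 ≈ 0.236

P(bot crawl | traffic spike, newsletter send, ¬viral social-media post) ≈ 0.236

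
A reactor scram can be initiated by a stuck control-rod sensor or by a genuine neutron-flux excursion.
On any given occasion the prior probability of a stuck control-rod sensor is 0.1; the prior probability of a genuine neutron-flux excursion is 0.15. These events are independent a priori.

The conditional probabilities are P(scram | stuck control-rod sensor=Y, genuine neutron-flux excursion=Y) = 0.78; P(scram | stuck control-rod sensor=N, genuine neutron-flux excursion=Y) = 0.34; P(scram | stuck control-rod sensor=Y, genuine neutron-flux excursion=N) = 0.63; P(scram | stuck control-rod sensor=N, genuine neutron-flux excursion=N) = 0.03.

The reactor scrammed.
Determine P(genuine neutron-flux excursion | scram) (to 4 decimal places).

Weight on genuine neutron-flux excursion=true, given the evidence: 0.045900 + 0.011700 = 0.057600
The normalizing constant is 0.03·0.9·0.85 + 0.34·0.9·0.15 + 0.63·0.1·0.85 + 0.78·0.1·0.15 = 0.134100
P(genuine neutron-flux excursion | scram) = 0.057600/0.134100 ≈ 0.4295

P(genuine neutron-flux excursion | scram) ≈ 0.4295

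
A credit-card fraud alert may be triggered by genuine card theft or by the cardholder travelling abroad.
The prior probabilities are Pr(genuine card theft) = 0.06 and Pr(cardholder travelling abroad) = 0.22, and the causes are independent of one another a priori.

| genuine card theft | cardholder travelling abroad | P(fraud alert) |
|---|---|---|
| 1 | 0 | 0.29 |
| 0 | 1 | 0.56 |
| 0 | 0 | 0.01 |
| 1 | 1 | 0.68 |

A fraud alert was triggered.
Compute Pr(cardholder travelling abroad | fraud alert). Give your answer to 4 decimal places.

By total probability over the 4 (genuine card theft, cardholder travelling abroad) configurations:
  P(fraud alert) = 0.01×0.94×0.78 + 0.56×0.94×0.22 + 0.29×0.06×0.78 + 0.68×0.06×0.22
        = 0.007332 + 0.115808 + 0.013572 + 0.008976 = 0.145688
Keeping only the cardholder travelling abroad-present terms gives 0.124784, so
  P(cardholder travelling abroad | fraud alert) = 0.124784 / 0.145688 ≈ 0.8565

Pr(cardholder travelling abroad | fraud alert) ≈ 0.8565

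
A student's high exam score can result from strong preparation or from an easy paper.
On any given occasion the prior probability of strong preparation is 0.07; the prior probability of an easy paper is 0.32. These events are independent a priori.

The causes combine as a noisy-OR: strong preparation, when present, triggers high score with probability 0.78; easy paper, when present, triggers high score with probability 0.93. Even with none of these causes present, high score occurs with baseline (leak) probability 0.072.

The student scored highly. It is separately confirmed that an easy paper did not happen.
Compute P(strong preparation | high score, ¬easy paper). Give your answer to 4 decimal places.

Under noisy-OR, P(high score | causes) = 1 − (1−0.072)·∏(1−qᵢ) over the active causes.
Enumerate both values of strong preparation and weight by the priors:
  P(high score | ¬easy paper) = 0.072*0.93 + 0.79584*0.07
        = 0.066960 + 0.055709 = 0.122669
The terms with strong preparation present sum to 0.055709, so
  P(strong preparation | high score, ¬easy paper) = 0.055709 / 0.122669 ≈ 0.4541

P(strong preparation | high score, ¬easy paper) ≈ 0.4541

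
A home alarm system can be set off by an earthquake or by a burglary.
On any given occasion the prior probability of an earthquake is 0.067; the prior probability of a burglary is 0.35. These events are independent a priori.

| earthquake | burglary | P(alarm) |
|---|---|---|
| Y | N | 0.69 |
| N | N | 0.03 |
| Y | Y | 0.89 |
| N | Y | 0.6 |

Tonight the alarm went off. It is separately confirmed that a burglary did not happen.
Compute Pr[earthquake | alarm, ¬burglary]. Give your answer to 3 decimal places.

Sum P(alarm|·) weighted by the priors over both values of earthquake:
  P(alarm | ¬burglary) = 0.03×0.933 + 0.69×0.067
        = 0.027990 + 0.046230 = 0.074220
Configurations with earthquake contribute 0.046230, so
  P(earthquake | alarm, ¬burglary) = 0.046230 / 0.074220 ≈ 0.623

Pr[earthquake | alarm, ¬burglary] ≈ 0.623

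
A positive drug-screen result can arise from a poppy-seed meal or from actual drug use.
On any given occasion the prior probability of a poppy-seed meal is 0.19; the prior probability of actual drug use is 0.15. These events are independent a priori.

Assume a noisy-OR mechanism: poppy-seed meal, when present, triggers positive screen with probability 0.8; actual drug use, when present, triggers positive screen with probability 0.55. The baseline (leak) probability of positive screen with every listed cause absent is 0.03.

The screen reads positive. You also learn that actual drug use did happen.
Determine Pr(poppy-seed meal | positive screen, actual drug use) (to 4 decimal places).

Pr(poppy-seed meal | positive screen, actual drug use) ≈ 0.2753

Under noisy-OR, P(positive screen | causes) = 1 − (1−0.03)·∏(1−qᵢ) over the active causes.
P(positive screen | actual drug use) = 0.5635*0.81 + 0.9127*0.19 = 0.456435 + 0.173413 = 0.629848
Restricting to configurations with poppy-seed meal present: 0.9127*0.19 = 0.173413.
P(poppy-seed meal | positive screen, actual drug use) = 0.173413 / 0.629848 ≈ 0.2753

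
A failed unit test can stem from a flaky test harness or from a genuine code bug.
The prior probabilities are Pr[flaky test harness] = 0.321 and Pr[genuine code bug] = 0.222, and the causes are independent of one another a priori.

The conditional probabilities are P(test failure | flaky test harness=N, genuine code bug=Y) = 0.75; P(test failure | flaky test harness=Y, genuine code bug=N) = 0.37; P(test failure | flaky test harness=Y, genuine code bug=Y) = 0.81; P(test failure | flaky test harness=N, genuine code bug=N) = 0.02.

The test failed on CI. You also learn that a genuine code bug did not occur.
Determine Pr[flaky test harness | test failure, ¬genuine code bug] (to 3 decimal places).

Pr[flaky test harness | test failure, ¬genuine code bug] ≈ 0.897

Weight on flaky test harness=true, given the evidence: 0.37·0.321 = 0.118770
Normalizer over all consistent configurations: 0.02·0.679 + 0.37·0.321 = 0.132350
Posterior = 0.118770 / 0.132350 ≈ 0.897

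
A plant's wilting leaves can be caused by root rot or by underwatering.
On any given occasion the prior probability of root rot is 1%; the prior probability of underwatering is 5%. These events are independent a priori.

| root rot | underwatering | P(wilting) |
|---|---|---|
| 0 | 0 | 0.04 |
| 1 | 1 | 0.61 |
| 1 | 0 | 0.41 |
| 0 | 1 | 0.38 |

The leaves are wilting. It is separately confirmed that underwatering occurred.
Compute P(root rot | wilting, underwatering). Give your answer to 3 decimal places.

P(root rot | wilting, underwatering) ≈ 0.016

P(wilting | underwatering) = 0.38*0.99 + 0.61*0.01 = 0.376200 + 0.006100 = 0.382300
The root rot-present share is 0.61*0.01 = 0.006100.
P(root rot | wilting, underwatering) = 0.006100 / 0.382300 ≈ 0.016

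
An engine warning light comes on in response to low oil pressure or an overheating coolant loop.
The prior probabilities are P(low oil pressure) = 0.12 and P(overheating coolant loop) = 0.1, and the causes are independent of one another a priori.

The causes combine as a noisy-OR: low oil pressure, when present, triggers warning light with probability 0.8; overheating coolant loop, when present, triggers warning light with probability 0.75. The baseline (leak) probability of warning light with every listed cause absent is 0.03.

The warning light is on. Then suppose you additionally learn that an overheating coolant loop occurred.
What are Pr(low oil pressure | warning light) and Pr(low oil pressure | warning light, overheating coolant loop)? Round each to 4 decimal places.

Pr(low oil pressure | warning light) ≈ 0.5213; Pr(low oil pressure | warning light, overheating coolant loop) ≈ 0.1462

Under noisy-OR, P(warning light | causes) = 1 − (1−0.03)·∏(1−qᵢ) over the active causes.
P(warning light) = 0.03×0.88×0.9 + 0.7575×0.88×0.1 + 0.806×0.12×0.9 + 0.9515×0.12×0.1 = 0.023760 + 0.066660 + 0.087048 + 0.011418 = 0.188886
The low oil pressure-present share is 0.087048 + 0.011418 = 0.098466.
P(low oil pressure | warning light) = 0.098466 / 0.188886 ≈ 0.5213

Now condition on the additional information:
Enumerate both values of low oil pressure and weight by the priors:
  P(warning light | overheating coolant loop) = 0.7575×0.88 + 0.9515×0.12
        = 0.666600 + 0.114180 = 0.780780
The terms with low oil pressure present sum to 0.114180, so
  P(low oil pressure | warning light, overheating coolant loop) = 0.114180 / 0.780780 ≈ 0.1462
This is intercausal reasoning (explaining away): once overheating coolant loop accounts for the warning light, low oil pressure becomes less likely.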